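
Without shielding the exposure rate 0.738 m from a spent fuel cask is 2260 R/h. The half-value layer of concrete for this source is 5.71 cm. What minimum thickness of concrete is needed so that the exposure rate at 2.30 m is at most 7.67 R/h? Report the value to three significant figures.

At 2.30 m, distance alone gives (0.738/2.30)² = 0.1030, so 2260 × 0.1030 = 232.8 R/h.
Further attenuation needed: 232.8/7.67 = 30.35.
n = log₂(30.35) = 4.924 half-value layers.
Thickness = 4.924 × 5.71 cm = 28.12 cm.

28.1 cm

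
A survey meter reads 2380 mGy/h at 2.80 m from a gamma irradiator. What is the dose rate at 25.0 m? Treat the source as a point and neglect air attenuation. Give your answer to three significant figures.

Using I₁d₁² = I₂d₂², the rate at 25.0 m is
(2.80/25.0)² = 0.01254, so 2380 × 0.01254 = 29.85 mGy/h.

29.9 mGy/h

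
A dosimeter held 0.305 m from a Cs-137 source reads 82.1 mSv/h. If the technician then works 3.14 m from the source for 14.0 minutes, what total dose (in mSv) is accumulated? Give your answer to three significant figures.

By the inverse-square law, rate at 3.14 m:
(0.305/3.14)² = 0.009435, so 82.1 × 0.009435 = 0.7746 mSv/h.
Dose = rate × time = 0.7746 mSv/h × 0.2333 h = 0.1807 mSv.

0.181 mSv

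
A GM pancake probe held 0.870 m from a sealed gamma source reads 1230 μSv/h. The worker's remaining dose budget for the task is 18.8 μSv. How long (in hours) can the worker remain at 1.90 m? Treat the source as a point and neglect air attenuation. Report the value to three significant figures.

Intensity scales as (d₁/d₂)², so rate at 1.90 m:
(0.870/1.90)² = 0.2097, so 1230 × 0.2097 = 257.9 μSv/h.
Stay time = 18.8 μSv ÷ 257.9 μSv/h = 0.07290 h.

0.0729 h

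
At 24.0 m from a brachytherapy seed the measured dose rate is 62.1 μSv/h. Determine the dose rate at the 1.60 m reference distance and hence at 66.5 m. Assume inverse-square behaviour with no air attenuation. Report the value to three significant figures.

Since intensity falls as 1/r²,
At 1.60 m: 62.1 × (24.0/1.60)² = 62.1 × 225.0 = 13970 μSv/h
At 66.5 m: 13970 × (1.60/66.5)² = 13970 × 0.0005789 = 8.087 μSv/h.

14000 μSv/h; 8.09 μSv/h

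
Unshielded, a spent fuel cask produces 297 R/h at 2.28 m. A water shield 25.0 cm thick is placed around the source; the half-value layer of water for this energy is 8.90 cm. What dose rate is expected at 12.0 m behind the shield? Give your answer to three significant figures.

1.53 R/h

Distance alone: 297 × (2.28/12.0)² = 297 × 0.03610 = 10.72 R/h.
Shield: 25.0/8.90 = 2.809 half-value layers → attenuation 2^(−2.809) = 0.1427.
Combined: 10.72 × 0.1427 = 1.530 R/h.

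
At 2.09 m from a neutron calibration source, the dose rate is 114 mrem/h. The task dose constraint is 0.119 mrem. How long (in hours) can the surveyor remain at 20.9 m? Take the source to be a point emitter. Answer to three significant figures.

0.104 h

Intensity scales as (d₁/d₂)², so rate at 20.9 m:
114 × (2.09/20.9)² = 114 × 0.01000 = 1.140 mrem/h.
Stay time = 0.119 mrem ÷ 1.140 mrem/h = 0.1044 h.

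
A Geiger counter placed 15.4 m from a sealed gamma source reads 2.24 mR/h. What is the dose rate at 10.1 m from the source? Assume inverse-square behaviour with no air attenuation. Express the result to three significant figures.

By the inverse-square law, scaling from 15.4 m to 10.1 m:
2.24 × (15.4/10.1)² = 2.24 × 2.325 = 5.208 mR/h.

5.21 mR/h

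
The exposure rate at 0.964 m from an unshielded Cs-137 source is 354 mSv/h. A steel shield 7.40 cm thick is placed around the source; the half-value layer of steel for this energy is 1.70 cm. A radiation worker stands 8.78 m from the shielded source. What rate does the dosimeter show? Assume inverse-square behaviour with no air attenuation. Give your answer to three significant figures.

0.209 mSv/h

Distance alone: (0.964/8.78)² = 0.01205, so 354 × 0.01205 = 4.266 mSv/h.
Shield: 7.40/1.70 = 4.353 half-value layers → attenuation 2^(−4.353) = 0.04893.
Combined: 4.266 × 0.04893 = 0.2087 mSv/h.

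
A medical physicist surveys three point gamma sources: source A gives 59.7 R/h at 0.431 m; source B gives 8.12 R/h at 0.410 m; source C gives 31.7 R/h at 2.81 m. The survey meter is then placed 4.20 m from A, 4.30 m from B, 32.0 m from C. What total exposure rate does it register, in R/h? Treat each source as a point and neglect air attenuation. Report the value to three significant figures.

0.947 R/h

By superposition, sum each source's inverse-square contribution:
A: 59.7 × (0.431/4.20)² = 0.6287 R/h
B: 8.12 × (0.410/4.30)² = 0.07382 R/h
C: 31.7 × (2.81/32.0)² = 0.2444 R/h
Total = 0.6287 + 0.07382 + 0.2444 = 0.9469 R/h.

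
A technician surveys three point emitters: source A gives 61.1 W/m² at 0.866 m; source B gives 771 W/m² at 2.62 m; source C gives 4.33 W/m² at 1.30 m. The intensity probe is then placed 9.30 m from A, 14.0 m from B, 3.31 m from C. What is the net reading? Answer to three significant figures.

Each source contributes Iᵢ·(dᵢ/rᵢ)²; contributions add.
A: 61.1 × (0.866/9.30)² = 0.5298 W/m²
B: 771 × (2.62/14.0)² = 27.00 W/m²
C: 4.33 × (1.30/3.31)² = 0.6679 W/m²
Total = 0.5298 + 27.00 + 0.6679 = 28.20 W/m².

28.2 W/m²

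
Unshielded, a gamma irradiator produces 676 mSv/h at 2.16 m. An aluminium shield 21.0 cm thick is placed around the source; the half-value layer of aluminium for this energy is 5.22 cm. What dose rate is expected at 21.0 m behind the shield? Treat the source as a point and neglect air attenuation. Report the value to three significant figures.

Distance alone: (2.16/21.0)² = 0.01058, so 676 × 0.01058 = 7.152 mSv/h.
Shield: 21.0/5.22 = 4.023 half-value layers → attenuation 2^(−4.023) = 0.06151.
Combined: 7.152 × 0.06151 = 0.4399 mSv/h.

0.440 mSv/h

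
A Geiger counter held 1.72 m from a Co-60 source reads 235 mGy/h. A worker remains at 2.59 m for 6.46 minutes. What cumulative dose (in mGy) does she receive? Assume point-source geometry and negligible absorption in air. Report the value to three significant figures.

11.2 mGy

Intensity scales as (d₁/d₂)², so rate at 2.59 m:
(1.72/2.59)² = 0.4410, so 235 × 0.4410 = 103.6 mGy/h.
Dose = rate × time = 103.6 mGy/h × 0.1077 h = 11.16 mGy.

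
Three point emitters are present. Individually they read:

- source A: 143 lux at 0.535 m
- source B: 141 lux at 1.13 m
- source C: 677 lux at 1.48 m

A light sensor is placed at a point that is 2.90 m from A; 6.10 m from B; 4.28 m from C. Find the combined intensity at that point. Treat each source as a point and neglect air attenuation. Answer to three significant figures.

90.7 lux

Each source contributes Iᵢ·(dᵢ/rᵢ)²; contributions add.
A: 143 × (0.535/2.90)² = 4.867 lux
B: 141 × (1.13/6.10)² = 4.839 lux
C: 677 × (1.48/4.28)² = 80.95 lux
Total = 4.867 + 4.839 + 80.95 = 90.66 lux.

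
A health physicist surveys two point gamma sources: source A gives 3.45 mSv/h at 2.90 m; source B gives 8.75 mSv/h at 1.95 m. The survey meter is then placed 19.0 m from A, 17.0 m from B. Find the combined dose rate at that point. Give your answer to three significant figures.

By superposition, sum each source's inverse-square contribution:
A: 3.45 × (2.90/19.0)² = 0.08037 mSv/h
B: 8.75 × (1.95/17.0)² = 0.1151 mSv/h
Total = 0.08037 + 0.1151 = 0.1955 mSv/h.

0.196 mSv/h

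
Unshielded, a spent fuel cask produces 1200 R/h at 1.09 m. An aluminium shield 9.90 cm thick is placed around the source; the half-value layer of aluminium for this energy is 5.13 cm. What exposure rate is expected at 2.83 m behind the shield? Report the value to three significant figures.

46.7 R/h

Distance alone: (1.09/2.83)² = 0.1483, so 1200 × 0.1483 = 178.0 R/h.
Shield: 9.90/5.13 = 1.930 half-value layers → attenuation 2^(−1.930) = 0.2624.
Combined: 178.0 × 0.2624 = 46.71 R/h.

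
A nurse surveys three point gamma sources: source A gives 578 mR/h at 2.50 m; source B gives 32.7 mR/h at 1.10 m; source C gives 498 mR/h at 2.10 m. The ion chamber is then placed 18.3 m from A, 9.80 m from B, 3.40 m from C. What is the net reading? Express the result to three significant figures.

201 mR/h

Each source contributes Iᵢ·(dᵢ/rᵢ)²; contributions add.
A: 578 × (2.50/18.3)² = 10.79 mR/h
B: 32.7 × (1.10/9.80)² = 0.4120 mR/h
C: 498 × (2.10/3.40)² = 190.0 mR/h
Total = 10.79 + 0.4120 + 190.0 = 201.2 mR/h.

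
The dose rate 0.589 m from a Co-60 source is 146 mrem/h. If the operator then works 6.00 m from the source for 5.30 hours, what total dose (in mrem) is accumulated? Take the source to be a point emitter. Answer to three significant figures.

By the inverse-square law, rate at 6.00 m:
(0.589/6.00)² = 0.009637, so 146 × 0.009637 = 1.407 mrem/h.
Dose = rate × time = 1.407 mrem/h × 5.300 h = 7.457 mrem.

7.46 mrem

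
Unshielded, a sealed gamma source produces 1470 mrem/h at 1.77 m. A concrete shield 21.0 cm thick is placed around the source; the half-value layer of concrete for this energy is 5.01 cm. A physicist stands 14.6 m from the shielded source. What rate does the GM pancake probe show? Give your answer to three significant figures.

Distance alone: (1.77/14.6)² = 0.01470, so 1470 × 0.01470 = 21.61 mrem/h.
Shield: 21.0/5.01 = 4.192 half-value layers → attenuation 2^(−4.192) = 0.05471.
Combined: 21.61 × 0.05471 = 1.182 mrem/h.

1.18 mrem/h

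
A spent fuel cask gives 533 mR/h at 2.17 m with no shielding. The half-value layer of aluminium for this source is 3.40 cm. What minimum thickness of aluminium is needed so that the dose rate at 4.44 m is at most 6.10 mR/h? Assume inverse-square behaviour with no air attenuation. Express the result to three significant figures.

At 4.44 m, distance alone gives 533 × (2.17/4.44)² = 533 × 0.2389 = 127.3 mR/h.
Further attenuation needed: 127.3/6.10 = 20.87.
n = log₂(20.87) = 4.383 half-value layers.
Thickness = 4.383 × 3.40 cm = 14.90 cm.

14.9 cm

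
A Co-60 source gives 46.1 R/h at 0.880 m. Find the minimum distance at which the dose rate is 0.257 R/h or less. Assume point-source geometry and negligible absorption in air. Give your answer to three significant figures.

11.8 m

Applying the 1/r² law, d₂ = d₁·√(I₁/I₂).
I₁/I₂ = 46.1/0.257 = 179.4, so d₂ = 0.880 × √179.4 = 11.79 m.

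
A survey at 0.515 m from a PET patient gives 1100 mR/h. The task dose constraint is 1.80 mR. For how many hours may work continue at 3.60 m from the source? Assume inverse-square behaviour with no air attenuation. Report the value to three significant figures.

Using I₁d₁² = I₂d₂², rate at 3.60 m:
(0.515/3.60)² = 0.02046, so 1100 × 0.02046 = 22.51 mR/h.
Stay time = 1.80 mR ÷ 22.51 mR/h = 0.07996 h.

0.0800 h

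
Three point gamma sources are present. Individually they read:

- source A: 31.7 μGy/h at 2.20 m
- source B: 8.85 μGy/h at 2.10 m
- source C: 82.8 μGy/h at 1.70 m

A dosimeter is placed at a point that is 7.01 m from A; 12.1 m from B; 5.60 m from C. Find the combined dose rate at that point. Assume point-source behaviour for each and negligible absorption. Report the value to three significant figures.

11.0 μGy/h

By superposition, sum each source's inverse-square contribution:
A: 31.7 × (2.20/7.01)² = 3.122 μGy/h
B: 8.85 × (2.10/12.1)² = 0.2666 μGy/h
C: 82.8 × (1.70/5.60)² = 7.630 μGy/h
Total = 3.122 + 0.2666 + 7.630 = 11.02 μGy/h.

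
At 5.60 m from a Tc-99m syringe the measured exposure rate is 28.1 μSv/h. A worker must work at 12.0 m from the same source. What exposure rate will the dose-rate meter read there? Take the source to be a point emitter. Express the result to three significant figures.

Using I₁d₁² = I₂d₂², scaling from 5.60 m to 12.0 m:
28.1 × (5.60/12.0)² = 28.1 × 0.2178 = 6.120 μSv/h.

6.12 μSv/h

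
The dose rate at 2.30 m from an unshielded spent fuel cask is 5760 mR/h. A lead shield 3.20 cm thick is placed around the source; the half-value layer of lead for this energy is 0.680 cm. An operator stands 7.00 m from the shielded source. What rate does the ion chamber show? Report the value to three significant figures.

Distance alone: (2.30/7.00)² = 0.1080, so 5760 × 0.1080 = 622.1 mR/h.
Shield: 3.20/0.680 = 4.706 half-value layers → attenuation 2^(−4.706) = 0.03831.
Combined: 622.1 × 0.03831 = 23.83 mR/h.

23.8 mR/h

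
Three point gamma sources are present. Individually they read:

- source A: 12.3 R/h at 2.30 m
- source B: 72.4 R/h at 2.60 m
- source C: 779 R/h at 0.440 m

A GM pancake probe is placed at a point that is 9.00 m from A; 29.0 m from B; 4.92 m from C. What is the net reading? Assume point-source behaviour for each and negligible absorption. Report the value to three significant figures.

By superposition, sum each source's inverse-square contribution:
A: 12.3 × (2.30/9.00)² = 0.8033 R/h
B: 72.4 × (2.60/29.0)² = 0.5820 R/h
C: 779 × (0.440/4.92)² = 6.230 R/h
Total = 0.8033 + 0.5820 + 6.230 = 7.615 R/h.

7.62 R/h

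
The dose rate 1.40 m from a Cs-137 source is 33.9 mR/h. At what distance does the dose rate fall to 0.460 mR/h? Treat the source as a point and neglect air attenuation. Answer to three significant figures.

12.0 m

By the inverse-square law, d₂ = d₁·√(I₁/I₂).
I₁/I₂ = 33.9/0.460 = 73.70, so d₂ = 1.40 × √73.70 = 12.02 m.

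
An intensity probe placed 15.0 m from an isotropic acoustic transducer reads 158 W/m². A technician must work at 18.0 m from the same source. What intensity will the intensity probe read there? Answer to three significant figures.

110 W/m²

Since intensity falls as 1/r², scaling from 15.0 m to 18.0 m:
(15.0/18.0)² = 0.6944, so 158 × 0.6944 = 109.7 W/m².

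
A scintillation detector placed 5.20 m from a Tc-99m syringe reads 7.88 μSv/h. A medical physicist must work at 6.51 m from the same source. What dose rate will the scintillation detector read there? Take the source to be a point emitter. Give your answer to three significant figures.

5.03 μSv/h

Since intensity falls as 1/r², scaling from 5.20 m to 6.51 m:
(5.20/6.51)² = 0.6380, so 7.88 × 0.6380 = 5.027 μSv/h.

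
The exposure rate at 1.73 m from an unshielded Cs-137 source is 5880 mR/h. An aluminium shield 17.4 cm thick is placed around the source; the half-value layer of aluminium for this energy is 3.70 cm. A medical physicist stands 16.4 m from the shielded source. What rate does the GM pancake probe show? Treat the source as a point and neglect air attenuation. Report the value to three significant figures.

Distance alone: 5880 × (1.73/16.4)² = 5880 × 0.01113 = 65.44 mR/h.
Shield: 17.4/3.70 = 4.703 half-value layers → attenuation 2^(−4.703) = 0.03839.
Combined: 65.44 × 0.03839 = 2.512 mR/h.

2.51 mR/h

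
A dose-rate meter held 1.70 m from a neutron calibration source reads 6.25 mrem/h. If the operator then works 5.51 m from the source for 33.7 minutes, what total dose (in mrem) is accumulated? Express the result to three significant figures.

0.334 mrem

Since intensity falls as 1/r², rate at 5.51 m:
6.25 × (1.70/5.51)² = 6.25 × 0.09519 = 0.5949 mrem/h.
Dose = rate × time = 0.5949 mrem/h × 0.5617 h = 0.3342 mrem.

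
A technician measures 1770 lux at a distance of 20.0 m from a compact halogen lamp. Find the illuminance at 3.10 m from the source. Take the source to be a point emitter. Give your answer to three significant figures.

Using I₁d₁² = I₂d₂², the rate at 3.10 m is
1770 × (20.0/3.10)² = 1770 × 41.62 = 73670 lux.

73700 lux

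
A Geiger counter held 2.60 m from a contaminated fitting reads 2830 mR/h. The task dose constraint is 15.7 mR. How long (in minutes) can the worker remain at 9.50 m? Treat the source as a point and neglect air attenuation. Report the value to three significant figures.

By the inverse-square law, rate at 9.50 m:
(2.60/9.50)² = 0.07490, so 2830 × 0.07490 = 212.0 mR/h.
Stay time = 15.7 mR ÷ 212.0 mR/h = 0.07406 h = 4.444 min.

4.44 min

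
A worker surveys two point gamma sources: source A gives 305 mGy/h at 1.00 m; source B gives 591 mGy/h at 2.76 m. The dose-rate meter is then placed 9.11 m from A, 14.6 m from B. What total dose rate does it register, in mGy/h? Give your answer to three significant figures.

Each source contributes Iᵢ·(dᵢ/rᵢ)²; contributions add.
A: 305 × (1.00/9.11)² = 3.675 mGy/h
B: 591 × (2.76/14.6)² = 21.12 mGy/h
Total = 3.675 + 21.12 = 24.80 mGy/h.

24.8 mGy/h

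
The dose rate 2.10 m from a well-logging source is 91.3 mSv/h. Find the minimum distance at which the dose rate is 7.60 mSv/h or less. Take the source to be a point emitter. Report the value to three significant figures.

By the inverse-square law, d₂ = d₁·√(I₁/I₂).
I₁/I₂ = 91.3/7.60 = 12.01, so d₂ = 2.10 × √12.01 = 7.278 m.

7.28 m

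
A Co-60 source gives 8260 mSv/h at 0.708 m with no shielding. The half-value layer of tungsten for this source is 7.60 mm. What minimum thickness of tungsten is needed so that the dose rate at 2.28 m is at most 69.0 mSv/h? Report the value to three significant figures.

26.8 mm

At 2.28 m, distance alone gives 8260 × (0.708/2.28)² = 8260 × 0.09643 = 796.5 mSv/h.
Further attenuation needed: 796.5/69.0 = 11.54.
n = log₂(11.54) = 3.529 half-value layers.
Thickness = 3.529 × 7.60 mm = 26.82 mm.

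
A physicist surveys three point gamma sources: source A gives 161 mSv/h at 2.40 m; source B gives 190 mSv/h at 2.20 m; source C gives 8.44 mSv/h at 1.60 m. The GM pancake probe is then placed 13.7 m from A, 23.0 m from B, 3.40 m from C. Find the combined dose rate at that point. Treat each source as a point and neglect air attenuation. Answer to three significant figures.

Each source contributes Iᵢ·(dᵢ/rᵢ)²; contributions add.
A: 161 × (2.40/13.7)² = 4.941 mSv/h
B: 190 × (2.20/23.0)² = 1.738 mSv/h
C: 8.44 × (1.60/3.40)² = 1.869 mSv/h
Total = 4.941 + 1.738 + 1.869 = 8.548 mSv/h.

8.55 mSv/h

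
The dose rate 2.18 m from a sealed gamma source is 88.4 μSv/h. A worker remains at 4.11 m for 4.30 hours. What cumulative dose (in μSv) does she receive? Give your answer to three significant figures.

107 μSv

Using I₁d₁² = I₂d₂², rate at 4.11 m:
88.4 × (2.18/4.11)² = 88.4 × 0.2813 = 24.87 μSv/h.
Dose = rate × time = 24.87 μSv/h × 4.300 h = 106.9 μSv.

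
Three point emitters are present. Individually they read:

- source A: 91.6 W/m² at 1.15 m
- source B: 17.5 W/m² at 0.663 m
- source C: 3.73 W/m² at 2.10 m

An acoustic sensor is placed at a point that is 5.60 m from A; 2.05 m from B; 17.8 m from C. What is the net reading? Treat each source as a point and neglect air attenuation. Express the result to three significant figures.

By superposition, sum each source's inverse-square contribution:
A: 91.6 × (1.15/5.60)² = 3.863 W/m²
B: 17.5 × (0.663/2.05)² = 1.830 W/m²
C: 3.73 × (2.10/17.8)² = 0.05192 W/m²
Total = 3.863 + 1.830 + 0.05192 = 5.745 W/m².

5.75 W/m²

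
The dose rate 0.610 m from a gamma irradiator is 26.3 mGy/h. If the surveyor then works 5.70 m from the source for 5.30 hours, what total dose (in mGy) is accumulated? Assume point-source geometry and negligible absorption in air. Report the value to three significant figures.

1.60 mGy

Since intensity falls as 1/r², rate at 5.70 m:
26.3 × (0.610/5.70)² = 26.3 × 0.01145 = 0.3011 mGy/h.
Dose = rate × time = 0.3011 mGy/h × 5.300 h = 1.596 mGy.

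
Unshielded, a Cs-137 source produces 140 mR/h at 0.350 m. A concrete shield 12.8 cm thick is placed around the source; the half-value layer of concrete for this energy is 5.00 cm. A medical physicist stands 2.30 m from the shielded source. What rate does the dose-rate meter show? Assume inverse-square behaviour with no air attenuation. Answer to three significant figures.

0.550 mR/h

Distance alone: (0.350/2.30)² = 0.02316, so 140 × 0.02316 = 3.242 mR/h.
Shield: 12.8/5.00 = 2.560 half-value layers → attenuation 2^(−2.560) = 0.1696.
Combined: 3.242 × 0.1696 = 0.5498 mR/h.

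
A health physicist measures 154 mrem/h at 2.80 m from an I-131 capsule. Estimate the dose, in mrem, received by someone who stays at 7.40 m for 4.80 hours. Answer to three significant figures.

106 mrem

Using I₁d₁² = I₂d₂², rate at 7.40 m:
154 × (2.80/7.40)² = 154 × 0.1432 = 22.05 mrem/h.
Dose = rate × time = 22.05 mrem/h × 4.800 h = 105.8 mrem.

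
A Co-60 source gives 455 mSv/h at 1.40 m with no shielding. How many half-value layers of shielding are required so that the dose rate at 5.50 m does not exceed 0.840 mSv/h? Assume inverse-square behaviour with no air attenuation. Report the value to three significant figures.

At 5.50 m, distance alone gives 455 × (1.40/5.50)² = 455 × 0.06479 = 29.48 mSv/h.
Further attenuation needed: 29.48/0.840 = 35.10.
n = log₂(35.10) = 5.133 half-value layers.

5.13 half-value layers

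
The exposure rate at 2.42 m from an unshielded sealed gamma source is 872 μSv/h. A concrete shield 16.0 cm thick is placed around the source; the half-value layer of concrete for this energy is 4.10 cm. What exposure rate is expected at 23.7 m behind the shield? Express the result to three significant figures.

0.608 μSv/h

Distance alone: 872 × (2.42/23.7)² = 872 × 0.01043 = 9.095 μSv/h.
Shield: 16.0/4.10 = 3.902 half-value layers → attenuation 2^(−3.902) = 0.06689.
Combined: 9.095 × 0.06689 = 0.6084 μSv/h.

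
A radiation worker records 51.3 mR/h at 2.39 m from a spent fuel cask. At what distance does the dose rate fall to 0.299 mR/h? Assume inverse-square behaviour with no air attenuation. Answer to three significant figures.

31.3 m

Using I₁d₁² = I₂d₂², d₂ = d₁·√(I₁/I₂).
I₁/I₂ = 51.3/0.299 = 171.6, so d₂ = 2.39 × √171.6 = 31.31 m.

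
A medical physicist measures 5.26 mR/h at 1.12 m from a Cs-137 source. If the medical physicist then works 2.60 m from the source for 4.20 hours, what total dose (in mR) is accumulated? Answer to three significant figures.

Applying the 1/r² law, rate at 2.60 m:
5.26 × (1.12/2.60)² = 5.26 × 0.1856 = 0.9763 mR/h.
Dose = rate × time = 0.9763 mR/h × 4.200 h = 4.100 mR.

4.10 mR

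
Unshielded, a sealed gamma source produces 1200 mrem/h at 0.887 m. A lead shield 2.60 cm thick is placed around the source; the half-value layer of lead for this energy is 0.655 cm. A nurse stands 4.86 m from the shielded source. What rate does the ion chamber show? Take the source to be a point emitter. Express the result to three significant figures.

2.55 mrem/h

Distance alone: 1200 × (0.887/4.86)² = 1200 × 0.03331 = 39.97 mrem/h.
Shield: 2.60/0.655 = 3.969 half-value layers → attenuation 2^(−3.969) = 0.06386.
Combined: 39.97 × 0.06386 = 2.552 mrem/h.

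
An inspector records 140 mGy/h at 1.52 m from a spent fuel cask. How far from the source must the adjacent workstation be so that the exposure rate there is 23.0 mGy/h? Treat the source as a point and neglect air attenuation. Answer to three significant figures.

Intensity scales as (d₁/d₂)², so d₂ = d₁·√(I₁/I₂).
I₁/I₂ = 140/23.0 = 6.087, so d₂ = 1.52 × √6.087 = 3.750 m.

3.75 m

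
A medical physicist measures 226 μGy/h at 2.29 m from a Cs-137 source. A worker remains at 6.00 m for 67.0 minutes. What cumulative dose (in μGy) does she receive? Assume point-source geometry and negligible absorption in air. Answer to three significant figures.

36.8 μGy

Applying the 1/r² law, rate at 6.00 m:
(2.29/6.00)² = 0.1457, so 226 × 0.1457 = 32.93 μGy/h.
Dose = rate × time = 32.93 μGy/h × 1.117 h = 36.78 μGy.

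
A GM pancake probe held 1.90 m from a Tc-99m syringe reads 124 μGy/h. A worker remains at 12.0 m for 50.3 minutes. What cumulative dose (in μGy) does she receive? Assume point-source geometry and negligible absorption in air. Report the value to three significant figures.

Applying the 1/r² law, rate at 12.0 m:
124 × (1.90/12.0)² = 124 × 0.02507 = 3.109 μGy/h.
Dose = rate × time = 3.109 μGy/h × 0.8383 h = 2.606 μGy.

2.61 μGy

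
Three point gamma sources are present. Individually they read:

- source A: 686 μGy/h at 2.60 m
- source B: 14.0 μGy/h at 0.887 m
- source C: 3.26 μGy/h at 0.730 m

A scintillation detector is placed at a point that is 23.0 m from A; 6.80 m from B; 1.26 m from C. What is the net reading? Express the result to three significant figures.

By superposition, sum each source's inverse-square contribution:
A: 686 × (2.60/23.0)² = 8.766 μGy/h
B: 14.0 × (0.887/6.80)² = 0.2382 μGy/h
C: 3.26 × (0.730/1.26)² = 1.094 μGy/h
Total = 8.766 + 0.2382 + 1.094 = 10.10 μGy/h.

10.1 μGy/h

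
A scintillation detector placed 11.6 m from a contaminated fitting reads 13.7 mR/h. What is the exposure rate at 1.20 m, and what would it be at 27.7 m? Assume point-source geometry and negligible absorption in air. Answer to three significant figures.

1280 mR/h; 2.40 mR/h

Since intensity falls as 1/r²,
At 1.20 m: (11.6/1.20)² = 93.44, so 13.7 × 93.44 = 1280 mR/h
At 27.7 m: (1.20/27.7)² = 0.001877, so 1280 × 0.001877 = 2.403 mR/h.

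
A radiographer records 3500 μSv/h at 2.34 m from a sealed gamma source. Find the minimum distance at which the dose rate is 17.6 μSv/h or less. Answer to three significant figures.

33.0 m

By the inverse-square law, d₂ = d₁·√(I₁/I₂).
I₁/I₂ = 3500/17.6 = 198.9, so d₂ = 2.34 × √198.9 = 33.00 m.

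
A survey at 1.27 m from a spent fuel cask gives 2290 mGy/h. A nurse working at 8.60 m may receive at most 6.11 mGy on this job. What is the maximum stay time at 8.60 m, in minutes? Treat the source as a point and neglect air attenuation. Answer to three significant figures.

Since intensity falls as 1/r², rate at 8.60 m:
(1.27/8.60)² = 0.02181, so 2290 × 0.02181 = 49.94 mGy/h.
Stay time = 6.11 mGy ÷ 49.94 mGy/h = 0.1223 h = 7.338 min.

7.34 min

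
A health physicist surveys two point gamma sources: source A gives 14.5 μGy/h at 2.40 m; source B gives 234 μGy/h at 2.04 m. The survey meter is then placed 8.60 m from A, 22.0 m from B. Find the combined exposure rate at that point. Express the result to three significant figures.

Each source contributes Iᵢ·(dᵢ/rᵢ)²; contributions add.
A: 14.5 × (2.40/8.60)² = 1.129 μGy/h
B: 234 × (2.04/22.0)² = 2.012 μGy/h
Total = 1.129 + 2.012 = 3.141 μGy/h.

3.14 μGy/h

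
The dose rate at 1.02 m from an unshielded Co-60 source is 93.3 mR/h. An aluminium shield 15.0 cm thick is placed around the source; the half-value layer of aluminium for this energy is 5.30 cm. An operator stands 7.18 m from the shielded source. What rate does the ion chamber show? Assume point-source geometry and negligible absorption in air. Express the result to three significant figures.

Distance alone: (1.02/7.18)² = 0.02018, so 93.3 × 0.02018 = 1.883 mR/h.
Shield: 15.0/5.30 = 2.830 half-value layers → attenuation 2^(−2.830) = 0.1406.
Combined: 1.883 × 0.1406 = 0.2647 mR/h.

0.265 mR/h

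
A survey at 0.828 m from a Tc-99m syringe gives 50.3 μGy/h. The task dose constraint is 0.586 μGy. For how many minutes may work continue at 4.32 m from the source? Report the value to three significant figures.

19.0 min

Using I₁d₁² = I₂d₂², rate at 4.32 m:
50.3 × (0.828/4.32)² = 50.3 × 0.03674 = 1.848 μGy/h.
Stay time = 0.586 μGy ÷ 1.848 μGy/h = 0.3171 h = 19.03 min.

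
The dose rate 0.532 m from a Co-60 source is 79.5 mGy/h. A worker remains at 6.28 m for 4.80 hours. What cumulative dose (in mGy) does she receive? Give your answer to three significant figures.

Intensity scales as (d₁/d₂)², so rate at 6.28 m:
(0.532/6.28)² = 0.007176, so 79.5 × 0.007176 = 0.5705 mGy/h.
Dose = rate × time = 0.5705 mGy/h × 4.800 h = 2.738 mGy.

2.74 mGy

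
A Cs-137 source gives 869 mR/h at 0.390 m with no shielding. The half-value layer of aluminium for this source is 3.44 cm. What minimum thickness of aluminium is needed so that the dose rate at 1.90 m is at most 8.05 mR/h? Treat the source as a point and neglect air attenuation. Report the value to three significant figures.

At 1.90 m, distance alone gives 869 × (0.390/1.90)² = 869 × 0.04213 = 36.61 mR/h.
Further attenuation needed: 36.61/8.05 = 4.548.
n = log₂(4.548) = 2.185 half-value layers.
Thickness = 2.185 × 3.44 cm = 7.516 cm.

7.52 cm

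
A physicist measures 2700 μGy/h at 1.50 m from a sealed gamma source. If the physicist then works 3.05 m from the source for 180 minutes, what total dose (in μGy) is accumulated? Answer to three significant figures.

1960 μGy

By the inverse-square law, rate at 3.05 m:
(1.50/3.05)² = 0.2419, so 2700 × 0.2419 = 653.1 μGy/h.
Dose = rate × time = 653.1 μGy/h × 3.000 h = 1959 μGy.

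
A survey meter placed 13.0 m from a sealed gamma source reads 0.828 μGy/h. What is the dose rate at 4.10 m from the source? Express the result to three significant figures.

8.32 μGy/h

By the inverse-square law, scaling from 13.0 m to 4.10 m:
(13.0/4.10)² = 10.05, so 0.828 × 10.05 = 8.321 μGy/h.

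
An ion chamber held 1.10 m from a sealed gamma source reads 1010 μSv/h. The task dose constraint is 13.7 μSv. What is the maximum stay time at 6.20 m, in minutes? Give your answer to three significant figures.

25.9 min

By the inverse-square law, rate at 6.20 m:
(1.10/6.20)² = 0.03148, so 1010 × 0.03148 = 31.79 μSv/h.
Stay time = 13.7 μSv ÷ 31.79 μSv/h = 0.4310 h = 25.86 min.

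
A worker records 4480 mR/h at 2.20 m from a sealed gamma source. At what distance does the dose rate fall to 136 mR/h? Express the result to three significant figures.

12.6 m

By the inverse-square law, d₂ = d₁·√(I₁/I₂).
I₁/I₂ = 4480/136 = 32.94, so d₂ = 2.20 × √32.94 = 12.63 m.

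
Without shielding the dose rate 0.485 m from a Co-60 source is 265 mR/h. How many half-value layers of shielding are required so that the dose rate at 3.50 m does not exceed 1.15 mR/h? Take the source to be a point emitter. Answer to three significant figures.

At 3.50 m, distance alone gives 265 × (0.485/3.50)² = 265 × 0.01920 = 5.088 mR/h.
Further attenuation needed: 5.088/1.15 = 4.424.
n = log₂(4.424) = 2.145 half-value layers.

2.15 half-value layers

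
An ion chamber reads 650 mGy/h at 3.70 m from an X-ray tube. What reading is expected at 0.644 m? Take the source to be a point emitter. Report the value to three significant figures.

21500 mGy/h

By the inverse-square law, the rate at 0.644 m is
650 × (3.70/0.644)² = 650 × 33.01 = 21460 mGy/h.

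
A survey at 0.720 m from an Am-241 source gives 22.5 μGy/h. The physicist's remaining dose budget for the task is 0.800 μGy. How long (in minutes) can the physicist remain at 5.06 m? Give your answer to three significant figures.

105 min

Applying the 1/r² law, rate at 5.06 m:
22.5 × (0.720/5.06)² = 22.5 × 0.02025 = 0.4556 μGy/h.
Stay time = 0.800 μGy ÷ 0.4556 μGy/h = 1.756 h = 105.4 min.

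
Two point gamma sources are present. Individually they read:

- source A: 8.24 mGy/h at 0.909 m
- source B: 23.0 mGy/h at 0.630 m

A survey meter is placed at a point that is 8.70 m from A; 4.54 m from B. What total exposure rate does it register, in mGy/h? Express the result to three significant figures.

0.533 mGy/h

Each source contributes Iᵢ·(dᵢ/rᵢ)²; contributions add.
A: 8.24 × (0.909/8.70)² = 0.08995 mGy/h
B: 23.0 × (0.630/4.54)² = 0.4429 mGy/h
Total = 0.08995 + 0.4429 = 0.5329 mGy/h.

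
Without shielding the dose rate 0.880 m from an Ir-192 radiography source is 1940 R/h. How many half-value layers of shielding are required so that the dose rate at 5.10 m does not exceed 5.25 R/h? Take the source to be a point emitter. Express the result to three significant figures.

3.46 half-value layers

At 5.10 m, distance alone gives 1940 × (0.880/5.10)² = 1940 × 0.02977 = 57.75 R/h.
Further attenuation needed: 57.75/5.25 = 11.00.
n = log₂(11.00) = 3.459 half-value layers.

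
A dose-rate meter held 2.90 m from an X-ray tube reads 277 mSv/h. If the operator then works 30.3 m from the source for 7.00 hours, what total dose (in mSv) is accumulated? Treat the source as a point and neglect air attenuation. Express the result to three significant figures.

17.8 mSv

Applying the 1/r² law, rate at 30.3 m:
(2.90/30.3)² = 0.009160, so 277 × 0.009160 = 2.537 mSv/h.
Dose = rate × time = 2.537 mSv/h × 7.000 h = 17.76 mSv.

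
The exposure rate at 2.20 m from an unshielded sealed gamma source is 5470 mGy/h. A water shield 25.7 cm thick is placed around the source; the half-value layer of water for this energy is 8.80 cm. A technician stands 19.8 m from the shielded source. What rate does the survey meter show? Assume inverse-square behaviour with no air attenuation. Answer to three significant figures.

Distance alone: 5470 × (2.20/19.8)² = 5470 × 0.01235 = 67.55 mGy/h.
Shield: 25.7/8.80 = 2.920 half-value layers → attenuation 2^(−2.920) = 0.1321.
Combined: 67.55 × 0.1321 = 8.923 mGy/h.

8.92 mGy/h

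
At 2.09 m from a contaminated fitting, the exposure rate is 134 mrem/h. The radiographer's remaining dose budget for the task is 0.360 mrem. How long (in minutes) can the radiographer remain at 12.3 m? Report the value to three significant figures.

5.58 min

By the inverse-square law, rate at 12.3 m:
134 × (2.09/12.3)² = 134 × 0.02887 = 3.869 mrem/h.
Stay time = 0.360 mrem ÷ 3.869 mrem/h = 0.09305 h = 5.583 min.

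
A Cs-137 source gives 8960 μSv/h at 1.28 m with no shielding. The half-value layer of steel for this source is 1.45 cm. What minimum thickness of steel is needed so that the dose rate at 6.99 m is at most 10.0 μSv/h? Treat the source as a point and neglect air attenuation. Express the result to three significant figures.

7.12 cm

At 6.99 m, distance alone gives 8960 × (1.28/6.99)² = 8960 × 0.03353 = 300.4 μSv/h.
Further attenuation needed: 300.4/10.0 = 30.04.
n = log₂(30.04) = 4.909 half-value layers.
Thickness = 4.909 × 1.45 cm = 7.118 cm.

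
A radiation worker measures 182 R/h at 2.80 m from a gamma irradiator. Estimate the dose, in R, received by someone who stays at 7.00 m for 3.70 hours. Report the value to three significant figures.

108 R

Intensity scales as (d₁/d₂)², so rate at 7.00 m:
182 × (2.80/7.00)² = 182 × 0.1600 = 29.12 R/h.
Dose = rate × time = 29.12 R/h × 3.700 h = 107.7 R.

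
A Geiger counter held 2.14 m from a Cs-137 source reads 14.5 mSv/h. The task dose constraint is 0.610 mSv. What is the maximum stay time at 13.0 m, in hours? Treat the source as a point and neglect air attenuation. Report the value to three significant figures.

Using I₁d₁² = I₂d₂², rate at 13.0 m:
(2.14/13.0)² = 0.02710, so 14.5 × 0.02710 = 0.3929 mSv/h.
Stay time = 0.610 mSv ÷ 0.3929 mSv/h = 1.553 h.

1.55 h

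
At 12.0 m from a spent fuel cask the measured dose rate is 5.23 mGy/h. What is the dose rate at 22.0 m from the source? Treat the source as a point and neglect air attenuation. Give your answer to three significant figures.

1.56 mGy/h

Applying the 1/r² law, scaling from 12.0 m to 22.0 m:
5.23 × (12.0/22.0)² = 5.23 × 0.2975 = 1.556 mGy/h.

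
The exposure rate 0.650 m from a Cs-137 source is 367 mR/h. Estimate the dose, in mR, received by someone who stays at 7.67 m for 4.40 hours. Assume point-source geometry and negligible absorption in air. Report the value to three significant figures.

Since intensity falls as 1/r², rate at 7.67 m:
367 × (0.650/7.67)² = 367 × 0.007182 = 2.636 mR/h.
Dose = rate × time = 2.636 mR/h × 4.400 h = 11.60 mR.

11.6 mR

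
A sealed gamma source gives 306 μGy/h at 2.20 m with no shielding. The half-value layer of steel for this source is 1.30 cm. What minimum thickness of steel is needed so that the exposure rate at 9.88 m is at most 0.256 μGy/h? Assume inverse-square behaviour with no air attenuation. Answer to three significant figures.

7.66 cm

At 9.88 m, distance alone gives (2.20/9.88)² = 0.04958, so 306 × 0.04958 = 15.17 μGy/h.
Further attenuation needed: 15.17/0.256 = 59.26.
n = log₂(59.26) = 5.889 half-value layers.
Thickness = 5.889 × 1.30 cm = 7.656 cm.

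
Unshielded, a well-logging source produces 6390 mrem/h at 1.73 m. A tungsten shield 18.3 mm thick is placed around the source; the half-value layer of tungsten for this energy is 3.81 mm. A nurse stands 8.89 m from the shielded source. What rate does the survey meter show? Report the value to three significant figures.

8.67 mrem/h

Distance alone: (1.73/8.89)² = 0.03787, so 6390 × 0.03787 = 242.0 mrem/h.
Shield: 18.3/3.81 = 4.803 half-value layers → attenuation 2^(−4.803) = 0.03582.
Combined: 242.0 × 0.03582 = 8.668 mrem/h.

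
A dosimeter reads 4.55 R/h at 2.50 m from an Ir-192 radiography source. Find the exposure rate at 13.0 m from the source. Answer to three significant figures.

0.168 R/h

Since intensity falls as 1/r², the rate at 13.0 m is
(2.50/13.0)² = 0.03698, so 4.55 × 0.03698 = 0.1683 R/h.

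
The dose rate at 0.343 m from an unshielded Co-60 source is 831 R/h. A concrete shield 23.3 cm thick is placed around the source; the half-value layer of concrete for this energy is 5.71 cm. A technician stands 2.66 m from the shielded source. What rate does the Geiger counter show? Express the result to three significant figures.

Distance alone: 831 × (0.343/2.66)² = 831 × 0.01663 = 13.82 R/h.
Shield: 23.3/5.71 = 4.081 half-value layers → attenuation 2^(−4.081) = 0.05909.
Combined: 13.82 × 0.05909 = 0.8166 R/h.

0.817 R/h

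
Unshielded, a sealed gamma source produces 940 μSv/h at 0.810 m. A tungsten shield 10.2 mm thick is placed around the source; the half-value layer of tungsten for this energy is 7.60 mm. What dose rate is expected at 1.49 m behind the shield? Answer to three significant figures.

Distance alone: (0.810/1.49)² = 0.2955, so 940 × 0.2955 = 277.8 μSv/h.
Shield: 10.2/7.60 = 1.342 half-value layers → attenuation 2^(−1.342) = 0.3945.
Combined: 277.8 × 0.3945 = 109.6 μSv/h.

110 μSv/h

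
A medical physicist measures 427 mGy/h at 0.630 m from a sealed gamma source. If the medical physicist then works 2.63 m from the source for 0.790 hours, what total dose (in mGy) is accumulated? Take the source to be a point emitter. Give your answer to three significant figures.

Applying the 1/r² law, rate at 2.63 m:
427 × (0.630/2.63)² = 427 × 0.05738 = 24.50 mGy/h.
Dose = rate × time = 24.50 mGy/h × 0.7900 h = 19.36 mGy.

19.4 mGy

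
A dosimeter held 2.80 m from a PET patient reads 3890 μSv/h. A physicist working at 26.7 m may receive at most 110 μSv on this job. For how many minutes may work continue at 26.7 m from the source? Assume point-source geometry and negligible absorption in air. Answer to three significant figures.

Using I₁d₁² = I₂d₂², rate at 26.7 m:
(2.80/26.7)² = 0.01100, so 3890 × 0.01100 = 42.79 μSv/h.
Stay time = 110 μSv ÷ 42.79 μSv/h = 2.571 h = 154.3 min.

154 min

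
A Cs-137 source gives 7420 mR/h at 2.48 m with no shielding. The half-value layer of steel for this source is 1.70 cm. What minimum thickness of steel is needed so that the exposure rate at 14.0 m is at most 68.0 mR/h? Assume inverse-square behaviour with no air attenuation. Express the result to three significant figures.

At 14.0 m, distance alone gives (2.48/14.0)² = 0.03138, so 7420 × 0.03138 = 232.8 mR/h.
Further attenuation needed: 232.8/68.0 = 3.424.
n = log₂(3.424) = 1.776 half-value layers.
Thickness = 1.776 × 1.70 cm = 3.019 cm.

3.02 cm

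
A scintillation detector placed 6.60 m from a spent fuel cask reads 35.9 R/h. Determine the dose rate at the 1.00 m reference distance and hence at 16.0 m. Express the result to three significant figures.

Intensity scales as (d₁/d₂)², so
At 1.00 m: (6.60/1.00)² = 43.56, so 35.9 × 43.56 = 1564 R/h
At 16.0 m: (1.00/16.0)² = 0.003906, so 1564 × 0.003906 = 6.109 R/h.

1560 R/h; 6.11 R/h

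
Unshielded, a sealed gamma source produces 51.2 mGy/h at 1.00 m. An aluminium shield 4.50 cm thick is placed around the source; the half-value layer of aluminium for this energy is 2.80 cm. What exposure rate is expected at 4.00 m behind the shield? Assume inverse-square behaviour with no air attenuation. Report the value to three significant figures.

Distance alone: 51.2 × (1.00/4.00)² = 51.2 × 0.06250 = 3.200 mGy/h.
Shield: 4.50/2.80 = 1.607 half-value layers → attenuation 2^(−1.607) = 0.3283.
Combined: 3.200 × 0.3283 = 1.051 mGy/h.

1.05 mGy/h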